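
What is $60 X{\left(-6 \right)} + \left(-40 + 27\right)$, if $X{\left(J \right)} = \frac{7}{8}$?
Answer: $\frac{79}{2} \approx 39.5$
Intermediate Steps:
$X{\left(J \right)} = \frac{7}{8}$ ($X{\left(J \right)} = 7 \cdot \frac{1}{8} = \frac{7}{8}$)
$60 X{\left(-6 \right)} + \left(-40 + 27\right) = 60 \cdot \frac{7}{8} + \left(-40 + 27\right) = \frac{105}{2} - 13 = \frac{79}{2}$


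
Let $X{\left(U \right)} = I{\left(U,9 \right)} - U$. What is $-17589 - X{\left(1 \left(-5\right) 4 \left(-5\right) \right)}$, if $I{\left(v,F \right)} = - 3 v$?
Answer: $-17189$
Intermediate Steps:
$X{\left(U \right)} = - 4 U$ ($X{\left(U \right)} = - 3 U - U = - 4 U$)
$-17589 - X{\left(1 \left(-5\right) 4 \left(-5\right) \right)} = -17589 - - 4 \cdot 1 \left(-5\right) 4 \left(-5\right) = -17589 - - 4 \cdot 1 \left(\left(-20\right) \left(-5\right)\right) = -17589 - - 4 \cdot 1 \cdot 100 = -17589 - \left(-4\right) 100 = -17589 - -400 = -17589 + 400 = -17189$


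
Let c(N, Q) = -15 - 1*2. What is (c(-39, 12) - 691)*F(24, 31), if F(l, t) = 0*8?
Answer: 0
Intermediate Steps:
F(l, t) = 0
c(N, Q) = -17 (c(N, Q) = -15 - 2 = -17)
(c(-39, 12) - 691)*F(24, 31) = (-17 - 691)*0 = -708*0 = 0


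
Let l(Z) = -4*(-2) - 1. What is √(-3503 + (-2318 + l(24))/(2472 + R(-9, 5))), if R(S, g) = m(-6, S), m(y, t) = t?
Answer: 10*I*√212561826/2463 ≈ 59.194*I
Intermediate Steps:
R(S, g) = S
l(Z) = 7 (l(Z) = 8 - 1 = 7)
√(-3503 + (-2318 + l(24))/(2472 + R(-9, 5))) = √(-3503 + (-2318 + 7)/(2472 - 9)) = √(-3503 - 2311/2463) = √(-8630200/2463) = 10*I*√212561826/2463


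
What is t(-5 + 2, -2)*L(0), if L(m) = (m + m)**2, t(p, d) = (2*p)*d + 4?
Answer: 0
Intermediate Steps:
t(p, d) = 4 + 2*d*p (t(p, d) = 2*d*p + 4 = 4 + 2*d*p)
L(m) = 4*m**2 (L(m) = (2*m)**2 = 4*m**2)
t(-5 + 2, -2)*L(0) = (4 + 2*(-2)*(-5 + 2))*(4*0**2) = (4 + 2*(-2)*(-3))*(4*0) = (4 + 12)*0 = 16*0 = 0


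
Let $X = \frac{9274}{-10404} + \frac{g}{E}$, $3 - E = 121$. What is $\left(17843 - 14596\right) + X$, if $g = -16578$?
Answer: $\frac{1039408541}{306918} \approx 3386.6$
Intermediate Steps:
$E = -118$ ($E = 3 - 121 = -118$)
$X = \frac{42845795}{306918}$ ($X = \frac{9274}{-10404} - \frac{16578}{-118} = 9274 \left(- \frac{1}{10404}\right) - - \frac{8289}{59} = - \frac{4637}{5202} + \frac{8289}{59} = \frac{42845795}{306918} \approx 139.6$)
$\left(17843 - 14596\right) + X = \left(17843 - 14596\right) + \frac{42845795}{306918} = 3247 + \frac{42845795}{306918} = \frac{1039408541}{306918}$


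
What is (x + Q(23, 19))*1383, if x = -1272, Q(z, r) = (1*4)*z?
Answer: -1631940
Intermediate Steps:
Q(z, r) = 4*z
(x + Q(23, 19))*1383 = (-1272 + 4*23)*1383 = (-1272 + 92)*1383 = -1180*1383 = -1631940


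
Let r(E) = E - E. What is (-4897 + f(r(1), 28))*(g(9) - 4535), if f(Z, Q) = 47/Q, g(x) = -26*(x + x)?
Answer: 685756207/28 ≈ 2.4491e+7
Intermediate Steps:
g(x) = -52*x
r(E) = 0
(-4897 + f(r(1), 28))*(g(9) - 4535) = (-4897 + 47/28)*(-52*9 - 4535) = (-4897 + 47*(1/28))*(-468 - 4535) = (-4897 + 47/28)*(-5003) = -137069/28*(-5003) = 685756207/28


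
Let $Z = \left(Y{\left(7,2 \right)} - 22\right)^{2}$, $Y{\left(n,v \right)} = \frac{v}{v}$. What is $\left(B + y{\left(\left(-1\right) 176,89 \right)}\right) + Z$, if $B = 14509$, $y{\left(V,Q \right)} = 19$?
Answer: $14969$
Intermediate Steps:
$Y{\left(n,v \right)} = 1$
$Z = 441$ ($Z = \left(1 - 22\right)^{2} = \left(-21\right)^{2} = 441$)
$\left(B + y{\left(\left(-1\right) 176,89 \right)}\right) + Z = \left(14509 + 19\right) + 441 = 14528 + 441 = 14969$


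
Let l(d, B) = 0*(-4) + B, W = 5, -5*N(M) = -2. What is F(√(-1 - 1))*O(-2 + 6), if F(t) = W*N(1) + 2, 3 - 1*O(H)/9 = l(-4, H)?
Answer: -36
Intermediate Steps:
N(M) = ⅖ (N(M) = -⅕*(-2) = ⅖)
l(d, B) = B (l(d, B) = 0 + B = B)
O(H) = 27 - 9*H
F(t) = 4 (F(t) = 5*(⅖) + 2 = 2 + 2 = 4)
F(√(-1 - 1))*O(-2 + 6) = 4*(27 - 9*(-2 + 6)) = 4*(27 - 9*4) = 4*(27 - 36) = 4*(-9) = -36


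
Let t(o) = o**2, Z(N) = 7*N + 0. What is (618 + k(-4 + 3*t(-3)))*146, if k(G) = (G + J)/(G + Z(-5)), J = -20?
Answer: 180383/2 ≈ 90192.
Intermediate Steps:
Z(N) = 7*N
k(G) = (-20 + G)/(-35 + G) (k(G) = (G - 20)/(G + 7*(-5)) = (-20 + G)/(G - 35) = (-20 + G)/(-35 + G))
(618 + k(-4 + 3*t(-3)))*146 = (618 + (-20 + (-4 + 3*(-3)**2))/(-35 + (-4 + 3*(-3)**2)))*146 = (618 + (-20 + (-4 + 3*9))/(-35 + (-4 + 3*9)))*146 = (618 + (-20 + (-4 + 27))/(-35 + (-4 + 27)))*146 = (618 + (-20 + 23)/(-35 + 23))*146 = (618 + 3/(-12))*146 = (618 - 1/12*3)*146 = (618 - 1/4)*146 = (2471/4)*146 = 180383/2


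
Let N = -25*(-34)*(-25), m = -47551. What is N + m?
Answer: -68801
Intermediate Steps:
N = -21250 (N = 850*(-25) = -21250)
N + m = -21250 - 47551 = -68801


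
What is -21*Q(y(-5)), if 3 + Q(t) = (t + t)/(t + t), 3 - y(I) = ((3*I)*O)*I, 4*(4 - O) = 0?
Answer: 42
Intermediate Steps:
O = 4 (O = 4 - ¼*0 = 4 + 0 = 4)
y(I) = 3 - 12*I² (y(I) = 3 - (3*I)*4*I = 3 - 12*I*I = 3 - 12*I²)
Q(t) = -2 (Q(t) = -3 + (t + t)/(t + t) = -3 + (2*t)/((2*t)) = -3 + (2*t)*(1/(2*t)) = -3 + 1 = -2)
-21*Q(y(-5)) = -21*(-2) = 42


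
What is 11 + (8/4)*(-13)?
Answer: -15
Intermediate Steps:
11 + (8/4)*(-13) = 11 + (8*(1/4))*(-13) = 11 + 2*(-13) = 11 - 26 = -15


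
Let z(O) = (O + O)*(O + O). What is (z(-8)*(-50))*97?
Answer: -1241600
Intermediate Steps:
z(O) = 4*O**2 (z(O) = (2*O)*(2*O) = 4*O**2)
(z(-8)*(-50))*97 = ((4*(-8)**2)*(-50))*97 = ((4*64)*(-50))*97 = (256*(-50))*97 = -12800*97 = -1241600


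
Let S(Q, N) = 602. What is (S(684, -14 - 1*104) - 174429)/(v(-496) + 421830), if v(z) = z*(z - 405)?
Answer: -173827/868726 ≈ -0.20009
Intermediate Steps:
v(z) = z*(-405 + z)
(S(684, -14 - 1*104) - 174429)/(v(-496) + 421830) = (602 - 174429)/(-496*(-405 - 496) + 421830) = -173827/(-496*(-901) + 421830) = -173827/(446896 + 421830) = -173827/868726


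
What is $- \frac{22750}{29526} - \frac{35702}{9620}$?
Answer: $- \frac{1228757}{274170} \approx -4.4817$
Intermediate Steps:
$- \frac{22750}{29526} - \frac{35702}{9620} = \left(-22750\right) \frac{1}{29526} - \frac{17851}{4810} = - \frac{1625}{2109} - \frac{17851}{4810} = - \frac{1228757}{274170}$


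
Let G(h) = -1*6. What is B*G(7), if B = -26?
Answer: 156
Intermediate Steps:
G(h) = -6
B*G(7) = -26*(-6) = 156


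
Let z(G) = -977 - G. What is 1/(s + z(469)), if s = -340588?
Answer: -1/342034 ≈ -2.9237e-6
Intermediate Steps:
1/(s + z(469)) = 1/(-340588 + (-977 - 1*469)) = 1/(-340588 + (-977 - 469)) = 1/(-340588 - 1446) = 1/(-342034) = -1/342034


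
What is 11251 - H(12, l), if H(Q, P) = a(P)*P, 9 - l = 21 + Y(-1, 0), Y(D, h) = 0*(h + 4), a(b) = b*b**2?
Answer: -9485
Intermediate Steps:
a(b) = b**3
Y(D, h) = 0 (Y(D, h) = 0*(4 + h) = 0)
l = -12 (l = 9 - (21 + 0) = 9 - 1*21 = 9 - 21 = -12)
H(Q, P) = P**4 (H(Q, P) = P**3*P = P**4)
11251 - H(12, l) = 11251 - 1*(-12)**4 = 11251 - 1*20736 = 11251 - 20736 = -9485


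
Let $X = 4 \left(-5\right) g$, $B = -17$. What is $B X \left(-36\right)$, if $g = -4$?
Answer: $48960$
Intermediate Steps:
$X = 80$ ($X = 4 \left(-5\right) \left(-4\right) = \left(-20\right) \left(-4\right) = 80$)
$B X \left(-36\right) = \left(-17\right) 80 \left(-36\right) = \left(-1360\right) \left(-36\right) = 48960$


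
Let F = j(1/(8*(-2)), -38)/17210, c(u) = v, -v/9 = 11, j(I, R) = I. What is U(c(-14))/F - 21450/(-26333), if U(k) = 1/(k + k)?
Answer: 3627650990/2606967 ≈ 1391.5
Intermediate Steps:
v = -99 (v = -9*11 = -99)
c(u) = -99
F = -1/275360 (F = 1/((8*(-2))*17210) = (1/17210)/(-16) = -1/16*1/17210 = -1/275360 ≈ -3.6316e-6)
U(k) = 1/(2*k)
U(c(-14))/F - 21450/(-26333) = ((½)/(-99))/(-1/275360) - 21450/(-26333) = ((½)*(-1/99))*(-275360) - 21450*(-1/26333) = -1/198*(-275360) + 21450/26333 = 137680/99 + 21450/26333 = 3627650990/2606967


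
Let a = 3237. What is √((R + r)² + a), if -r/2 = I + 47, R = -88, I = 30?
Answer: √61801 ≈ 248.60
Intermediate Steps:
r = -154 (r = -2*(30 + 47) = -2*77 = -154)
√((R + r)² + a) = √((-88 - 154)² + 3237) = √((-242)² + 3237) = √(58564 + 3237) = √61801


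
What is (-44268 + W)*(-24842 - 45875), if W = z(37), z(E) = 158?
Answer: 3119326870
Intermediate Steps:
W = 158
(-44268 + W)*(-24842 - 45875) = (-44268 + 158)*(-24842 - 45875) = -44110*(-70717) = 3119326870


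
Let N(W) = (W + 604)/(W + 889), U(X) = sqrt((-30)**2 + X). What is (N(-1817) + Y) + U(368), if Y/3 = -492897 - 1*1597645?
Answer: -5820067715/928 + 2*sqrt(317) ≈ -6.2716e+6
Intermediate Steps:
U(X) = sqrt(900 + X)
N(W) = (604 + W)/(889 + W)
Y = -6271626 (Y = 3*(-492897 - 1*1597645) = 3*(-492897 - 1597645) = 3*(-2090542) = -6271626)
(N(-1817) + Y) + U(368) = ((604 - 1817)/(889 - 1817) - 6271626) + sqrt(900 + 368) = (-1213/(-928) - 6271626) + sqrt(1268) = (-1/928*(-1213) - 6271626) + 2*sqrt(317) = (1213/928 - 6271626) + 2*sqrt(317) = -5820067715/928 + 2*sqrt(317)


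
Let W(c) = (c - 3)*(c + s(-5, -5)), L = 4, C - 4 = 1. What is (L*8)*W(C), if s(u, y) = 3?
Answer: 512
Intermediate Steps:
C = 5 (C = 4 + 1 = 5)
W(c) = (-3 + c)*(3 + c) (W(c) = (c - 3)*(c + 3) = (-3 + c)*(3 + c))
(L*8)*W(C) = (4*8)*(-9 + 5²) = 32*(-9 + 25) = 32*16 = 512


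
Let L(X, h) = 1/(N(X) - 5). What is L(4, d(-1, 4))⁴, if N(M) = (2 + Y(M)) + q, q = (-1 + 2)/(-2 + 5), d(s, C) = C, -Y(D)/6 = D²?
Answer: 81/7676563456 ≈ 1.0552e-8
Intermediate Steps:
Y(D) = -6*D²
q = ⅓ (q = 1/3 = 1*(⅓) = ⅓ ≈ 0.33333)
N(M) = 7/3 - 6*M² (N(M) = (2 - 6*M²) + ⅓ = 7/3 - 6*M²)
L(X, h) = 1/(-8/3 - 6*X²) (L(X, h) = 1/((7/3 - 6*X²) - 5) = 1/(-8/3 - 6*X²))
L(4, d(-1, 4))⁴ = (3/(2*(-4 - 9*4²)))⁴ = (3/(2*(-4 - 9*16)))⁴ = (3/(2*(-4 - 144)))⁴ = ((3/2)/(-148))⁴ = ((3/2)*(-1/148))⁴ = (-3/296)⁴ = 81/7676563456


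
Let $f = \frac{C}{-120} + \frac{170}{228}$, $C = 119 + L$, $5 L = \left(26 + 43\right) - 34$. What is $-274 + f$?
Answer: $- \frac{312707}{1140} \approx -274.3$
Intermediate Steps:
$L = 7$ ($L = \frac{\left(26 + 43\right) - 34}{5} = \frac{69 - 34}{5} = \frac{1}{5} \cdot 35 = 7$)
$C = 126$ ($C = 119 + 7 = 126$)
$f = - \frac{347}{1140}$ ($f = \frac{126}{-120} + \frac{170}{228} = 126 \left(- \frac{1}{120}\right) + 170 \cdot \frac{1}{228} = - \frac{21}{20} + \frac{85}{114} = - \frac{347}{1140} \approx -0.30439$)
$-274 + f = -274 - \frac{347}{1140} = - \frac{312707}{1140}$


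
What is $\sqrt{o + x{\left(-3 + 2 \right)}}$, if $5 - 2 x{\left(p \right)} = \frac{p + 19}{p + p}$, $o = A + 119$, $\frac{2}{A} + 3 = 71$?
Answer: $\frac{\sqrt{145690}}{34} \approx 11.226$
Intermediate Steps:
$A = \frac{1}{34}$ ($A = \frac{2}{-3 + 71} = \frac{2}{68} = 2 \cdot \frac{1}{68} = \frac{1}{34} \approx 0.029412$)
$o = \frac{4047}{34}$ ($o = \frac{1}{34} + 119 = \frac{4047}{34} \approx 119.03$)
$x{\left(p \right)} = \frac{5}{2} - \frac{19 + p}{4 p}$ ($x{\left(p \right)} = \frac{5}{2} - \frac{\left(p + 19\right) \frac{1}{p + p}}{2} = \frac{5}{2} - \frac{\left(19 + p\right) \frac{1}{2 p}}{2} = \frac{5}{2} - \frac{\frac{1}{2} \frac{1}{p} \left(19 + p\right)}{2} = \frac{5}{2} - \frac{19 + p}{4 p}$)
$\sqrt{o + x{\left(-3 + 2 \right)}} = \sqrt{\frac{4047}{34} + \frac{-19 + 9 \left(-3 + 2\right)}{4 \left(-3 + 2\right)}} = \sqrt{\frac{4047}{34} + \frac{-19 + 9 \left(-1\right)}{4 \left(-1\right)}} = \sqrt{\frac{4047}{34} + \frac{1}{4} \left(-1\right) \left(-19 - 9\right)} = \sqrt{\frac{4047}{34} + \frac{1}{4} \left(-1\right) \left(-28\right)} = \sqrt{\frac{4047}{34} + 7} = \sqrt{\frac{4285}{34}} = \frac{\sqrt{145690}}{34}$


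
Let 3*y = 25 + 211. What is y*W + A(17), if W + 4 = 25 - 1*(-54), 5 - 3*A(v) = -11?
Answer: 17716/3 ≈ 5905.3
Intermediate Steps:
A(v) = 16/3 (A(v) = 5/3 - ⅓*(-11) = 5/3 + 11/3 = 16/3)
y = 236/3 (y = (25 + 211)/3 = (⅓)*236 = 236/3 ≈ 78.667)
W = 75 (W = -4 + (25 - 1*(-54)) = -4 + (25 + 54) = -4 + 79 = 75)
y*W + A(17) = (236/3)*75 + 16/3 = 5900 + 16/3 = 17716/3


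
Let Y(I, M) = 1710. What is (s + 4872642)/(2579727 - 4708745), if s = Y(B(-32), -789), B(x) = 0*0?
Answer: -2437176/1064509 ≈ -2.2895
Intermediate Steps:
B(x) = 0
s = 1710
(s + 4872642)/(2579727 - 4708745) = (1710 + 4872642)/(2579727 - 4708745) = 4874352/(-2129018) = 4874352*(-1/2129018) = -2437176/1064509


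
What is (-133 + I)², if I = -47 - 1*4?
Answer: 33856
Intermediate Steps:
I = -51 (I = -47 - 4 = -51)
(-133 + I)² = (-133 - 51)² = (-184)² = 33856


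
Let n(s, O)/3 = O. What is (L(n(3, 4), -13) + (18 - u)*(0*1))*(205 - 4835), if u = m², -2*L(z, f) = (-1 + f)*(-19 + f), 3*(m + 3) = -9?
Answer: 1037120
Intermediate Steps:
n(s, O) = 3*O
m = -6 (m = -3 + (⅓)*(-9) = -3 - 3 = -6)
L(z, f) = -(-1 + f)*(-19 + f)/2
u = 36 (u = (-6)² = 36)
(L(n(3, 4), -13) + (18 - u)*(0*1))*(205 - 4835) = ((-19/2 + 10*(-13) - ½*(-13)²) + (18 - 1*36)*(0*1))*(205 - 4835) = ((-19/2 - 130 - ½*169) + (18 - 36)*0)*(-4630) = ((-19/2 - 130 - 169/2) - 18*0)*(-4630) = (-224 + 0)*(-4630) = -224*(-4630) = 1037120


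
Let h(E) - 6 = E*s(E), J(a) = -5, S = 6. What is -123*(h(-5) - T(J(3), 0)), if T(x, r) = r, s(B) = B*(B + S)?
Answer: -3813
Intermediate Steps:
s(B) = B*(6 + B) (s(B) = B*(B + 6) = B*(6 + B))
h(E) = 6 + E²*(6 + E) (h(E) = 6 + E*(E*(6 + E)) = 6 + E²*(6 + E))
-123*(h(-5) - T(J(3), 0)) = -123*((6 + (-5)²*(6 - 5)) - 1*0) = -123*((6 + 25*1) + 0) = -123*((6 + 25) + 0) = -123*(31 + 0) = -123*31 = -3813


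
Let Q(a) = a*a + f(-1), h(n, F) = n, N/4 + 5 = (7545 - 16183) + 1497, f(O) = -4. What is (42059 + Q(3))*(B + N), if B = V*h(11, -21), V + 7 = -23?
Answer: -1216238496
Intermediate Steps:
V = -30 (V = -7 - 23 = -30)
N = -28584 (N = -20 + 4*((7545 - 16183) + 1497) = -20 + 4*(-8638 + 1497) = -20 + 4*(-7141) = -20 - 28564 = -28584)
Q(a) = -4 + a² (Q(a) = a*a - 4 = a² - 4 = -4 + a²)
B = -330 (B = -30*11 = -330)
(42059 + Q(3))*(B + N) = (42059 + (-4 + 3²))*(-330 - 28584) = (42059 + (-4 + 9))*(-28914) = (42059 + 5)*(-28914) = 42064*(-28914) = -1216238496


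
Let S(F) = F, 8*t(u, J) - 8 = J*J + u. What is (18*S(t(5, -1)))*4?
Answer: 126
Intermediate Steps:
t(u, J) = 1 + u/8 + J²/8 (t(u, J) = 1 + (J*J + u)/8 = 1 + (J² + u)/8 = 1 + (u + J²)/8 = 1 + (u/8 + J²/8) = 1 + u/8 + J²/8)
(18*S(t(5, -1)))*4 = (18*(1 + (⅛)*5 + (⅛)*(-1)²))*4 = (18*(1 + 5/8 + (⅛)*1))*4 = (18*(1 + 5/8 + ⅛))*4 = (18*(7/4))*4 = (63/2)*4 = 126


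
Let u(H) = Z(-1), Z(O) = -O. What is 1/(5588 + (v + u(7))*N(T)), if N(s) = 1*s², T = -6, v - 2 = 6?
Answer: 1/5912 ≈ 0.00016915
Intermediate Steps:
v = 8 (v = 2 + 6 = 8)
N(s) = s²
u(H) = 1 (u(H) = -1*(-1) = 1)
1/(5588 + (v + u(7))*N(T)) = 1/(5588 + (8 + 1)*(-6)²) = 1/(5588 + 9*36) = 1/(5588 + 324) = 1/5912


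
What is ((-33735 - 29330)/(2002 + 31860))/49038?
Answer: -63065/1660524756 ≈ -3.7979e-5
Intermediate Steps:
((-33735 - 29330)/(2002 + 31860))/49038 = -63065/33862*(1/49038) = -63065*1/33862*(1/49038) = -63065/33862*1/49038 = -63065/1660524756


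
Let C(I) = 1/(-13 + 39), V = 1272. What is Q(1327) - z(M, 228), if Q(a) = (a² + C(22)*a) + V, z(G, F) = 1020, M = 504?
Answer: 45792033/26 ≈ 1.7612e+6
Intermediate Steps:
C(I) = 1/26
Q(a) = 1272 + a² + a/26 (Q(a) = (a² + a/26) + 1272 = 1272 + a² + a/26)
Q(1327) - z(M, 228) = (1272 + 1327² + (1/26)*1327) - 1*1020 = (1272 + 1760929 + 1327/26) - 1020 = 45818553/26 - 1020 = 45792033/26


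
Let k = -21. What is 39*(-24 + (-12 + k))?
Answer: -2223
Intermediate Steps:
39*(-24 + (-12 + k)) = 39*(-24 + (-12 - 21)) = 39*(-24 - 33) = 39*(-57) = -2223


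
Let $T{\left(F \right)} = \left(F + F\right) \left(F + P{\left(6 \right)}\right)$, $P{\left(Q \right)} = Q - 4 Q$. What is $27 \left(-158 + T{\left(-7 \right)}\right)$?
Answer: $5184$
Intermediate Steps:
$P{\left(Q \right)} = - 3 Q$
$T{\left(F \right)} = 2 F \left(-18 + F\right)$ ($T{\left(F \right)} = \left(F + F\right) \left(F - 18\right) = 2 F \left(F - 18\right) = 2 F \left(-18 + F\right)$)
$27 \left(-158 + T{\left(-7 \right)}\right) = 27 \left(-158 + 2 \left(-7\right) \left(-18 - 7\right)\right) = 27 \left(-158 + 2 \left(-7\right) \left(-25\right)\right) = 27 \left(-158 + 350\right) = 27 \cdot 192 = 5184$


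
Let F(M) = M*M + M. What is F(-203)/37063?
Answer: 41006/37063 ≈ 1.1064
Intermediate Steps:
F(M) = M + M² (F(M) = M² + M = M + M²)
F(-203)/37063 = -203*(1 - 203)/37063 = -203*(-202)*(1/37063) = 41006*(1/37063) = 41006/37063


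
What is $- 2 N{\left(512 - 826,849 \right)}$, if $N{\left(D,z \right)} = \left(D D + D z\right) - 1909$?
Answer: $339798$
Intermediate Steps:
$N{\left(D,z \right)} = -1909 + D^{2} + D z$ ($N{\left(D,z \right)} = \left(D^{2} + D z\right) - 1909 = -1909 + D^{2} + D z$)
$- 2 N{\left(512 - 826,849 \right)} = - 2 \left(-1909 + \left(512 - 826\right)^{2} + \left(512 - 826\right) 849\right) = - 2 \left(-1909 + \left(-314\right)^{2} - 266586\right) = - 2 \left(-1909 + 98596 - 266586\right) = \left(-2\right) \left(-169899\right) = 339798$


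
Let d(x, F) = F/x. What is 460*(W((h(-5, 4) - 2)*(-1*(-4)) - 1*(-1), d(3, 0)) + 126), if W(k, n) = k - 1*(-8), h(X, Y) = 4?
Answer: 65780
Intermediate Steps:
W(k, n) = 8 + k (W(k, n) = k + 8 = 8 + k)
460*(W((h(-5, 4) - 2)*(-1*(-4)) - 1*(-1), d(3, 0)) + 126) = 460*((8 + ((4 - 2)*(-1*(-4)) - 1*(-1))) + 126) = 460*((8 + (2*4 + 1)) + 126) = 460*((8 + (8 + 1)) + 126) = 460*((8 + 9) + 126) = 460*(17 + 126) = 460*143 = 65780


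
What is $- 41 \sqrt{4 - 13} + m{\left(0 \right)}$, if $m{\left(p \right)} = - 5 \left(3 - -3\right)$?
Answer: $-30 - 123 i \approx -30.0 - 123.0 i$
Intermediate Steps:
$m{\left(p \right)} = -30$ ($m{\left(p \right)} = - 5 \left(3 + 3\right) = \left(-5\right) 6 = -30$)
$- 41 \sqrt{4 - 13} + m{\left(0 \right)} = - 41 \sqrt{4 - 13} - 30 = - 41 \sqrt{-9} - 30 = - 41 \cdot 3 i - 30 = - 123 i - 30 = -30 - 123 i$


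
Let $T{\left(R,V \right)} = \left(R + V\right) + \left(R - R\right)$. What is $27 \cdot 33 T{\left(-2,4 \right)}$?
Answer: $1782$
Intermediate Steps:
$T{\left(R,V \right)} = R + V$ ($T{\left(R,V \right)} = \left(R + V\right) + 0 = R + V$)
$27 \cdot 33 T{\left(-2,4 \right)} = 27 \cdot 33 \left(-2 + 4\right) = 891 \cdot 2 = 1782$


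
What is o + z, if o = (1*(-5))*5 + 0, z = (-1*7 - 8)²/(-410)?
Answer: -2095/82 ≈ -25.549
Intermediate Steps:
z = -45/82 (z = (-7 - 8)²*(-1/410) = (-15)²*(-1/410) = 225*(-1/410) = -45/82 ≈ -0.54878)
o = -25 (o = -5*5 + 0 = -25 + 0 = -25)
o + z = -25 - 45/82 = -2095/82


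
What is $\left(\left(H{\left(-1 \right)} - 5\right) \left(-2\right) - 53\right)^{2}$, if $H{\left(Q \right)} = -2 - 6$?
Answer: $729$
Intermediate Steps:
$H{\left(Q \right)} = -8$ ($H{\left(Q \right)} = -2 - 6 = -8$)
$\left(\left(H{\left(-1 \right)} - 5\right) \left(-2\right) - 53\right)^{2} = \left(\left(-8 - 5\right) \left(-2\right) - 53\right)^{2} = \left(\left(-13\right) \left(-2\right) - 53\right)^{2} = \left(26 - 53\right)^{2} = \left(-27\right)^{2} = 729$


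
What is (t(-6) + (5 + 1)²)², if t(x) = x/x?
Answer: 1369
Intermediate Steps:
t(x) = 1
(t(-6) + (5 + 1)²)² = (1 + (5 + 1)²)² = (1 + 6²)² = (1 + 36)² = 37² = 1369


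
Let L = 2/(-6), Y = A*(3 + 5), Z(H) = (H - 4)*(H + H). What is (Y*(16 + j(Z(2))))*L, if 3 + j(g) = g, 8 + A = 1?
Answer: 280/3 ≈ 93.333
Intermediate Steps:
A = -7 (A = -8 + 1 = -7)
Z(H) = 2*H*(-4 + H) (Z(H) = (-4 + H)*(2*H) = 2*H*(-4 + H))
j(g) = -3 + g
Y = -56 (Y = -7*(3 + 5) = -7*8 = -56)
L = -1/3 (L = 2*(-1/6) = -1/3 ≈ -0.33333)
(Y*(16 + j(Z(2))))*L = -56*(16 + (-3 + 2*2*(-4 + 2)))*(-1/3) = -56*(16 + (-3 + 2*2*(-2)))*(-1/3) = -56*(16 + (-3 - 8))*(-1/3) = -56*(16 - 11)*(-1/3) = -56*5*(-1/3) = -280*(-1/3) = 280/3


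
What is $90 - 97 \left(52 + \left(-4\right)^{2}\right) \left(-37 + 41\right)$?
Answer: $-26294$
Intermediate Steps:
$90 - 97 \left(52 + \left(-4\right)^{2}\right) \left(-37 + 41\right) = 90 - 97 \left(52 + 16\right) 4 = 90 - 97 \cdot 68 \cdot 4 = 90 - 26384 = -26294$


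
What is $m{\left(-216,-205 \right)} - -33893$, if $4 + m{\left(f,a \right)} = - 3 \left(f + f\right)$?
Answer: $35185$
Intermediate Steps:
$m{\left(f,a \right)} = -4 - 6 f$ ($m{\left(f,a \right)} = -4 - 3 \left(f + f\right) = -4 - 3 \cdot 2 f = -4 - 6 f$)
$m{\left(-216,-205 \right)} - -33893 = \left(-4 - -1296\right) - -33893 = \left(-4 + 1296\right) + 33893 = 1292 + 33893 = 35185$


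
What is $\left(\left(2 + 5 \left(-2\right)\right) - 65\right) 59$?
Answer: $-4307$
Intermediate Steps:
$\left(\left(2 + 5 \left(-2\right)\right) - 65\right) 59 = \left(\left(2 - 10\right) - 65\right) 59 = \left(-8 - 65\right) 59 = \left(-73\right) 59 = -4307$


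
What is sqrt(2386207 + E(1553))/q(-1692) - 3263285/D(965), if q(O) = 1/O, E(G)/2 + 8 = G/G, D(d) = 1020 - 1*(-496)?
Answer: -3263285/1516 - 1692*sqrt(2386193) ≈ -2.6158e+6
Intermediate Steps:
D(d) = 1516 (D(d) = 1020 + 496 = 1516)
E(G) = -14 (E(G) = -16 + 2*(G/G) = -16 + 2*1 = -16 + 2 = -14)
sqrt(2386207 + E(1553))/q(-1692) - 3263285/D(965) = sqrt(2386207 - 14)/(1/(-1692)) - 3263285/1516 = sqrt(2386193)/(-1/1692) - 3263285*1/1516 = sqrt(2386193)*(-1692) - 3263285/1516 = -1692*sqrt(2386193) - 3263285/1516 = -3263285/1516 - 1692*sqrt(2386193)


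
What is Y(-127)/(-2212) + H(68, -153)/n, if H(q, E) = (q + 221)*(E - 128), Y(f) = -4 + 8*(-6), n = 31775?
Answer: -44495502/17571575 ≈ -2.5322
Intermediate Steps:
Y(f) = -52 (Y(f) = -4 - 48 = -52)
H(q, E) = (-128 + E)*(221 + q) (H(q, E) = (221 + q)*(-128 + E) = (-128 + E)*(221 + q))
Y(-127)/(-2212) + H(68, -153)/n = -52/(-2212) + (-28288 - 128*68 + 221*(-153) - 153*68)/31775 = -52*(-1/2212) + (-28288 - 8704 - 33813 - 10404)*(1/31775) = 13/553 - 81209*1/31775 = 13/553 - 81209/31775 = -44495502/17571575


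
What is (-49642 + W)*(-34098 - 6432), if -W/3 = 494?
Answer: 2072055720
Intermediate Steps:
W = -1482 (W = -3*494 = -1482)
(-49642 + W)*(-34098 - 6432) = (-49642 - 1482)*(-34098 - 6432) = -51124*(-40530) = 2072055720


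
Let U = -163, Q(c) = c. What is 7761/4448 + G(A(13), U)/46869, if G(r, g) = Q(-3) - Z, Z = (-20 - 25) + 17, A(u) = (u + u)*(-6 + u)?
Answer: 363861509/208473312 ≈ 1.7454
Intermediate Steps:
A(u) = 2*u*(-6 + u) (A(u) = (2*u)*(-6 + u) = 2*u*(-6 + u))
Z = -28 (Z = -45 + 17 = -28)
G(r, g) = 25 (G(r, g) = -3 - 1*(-28) = -3 + 28 = 25)
7761/4448 + G(A(13), U)/46869 = 7761/4448 + 25/46869 = 363861509/208473312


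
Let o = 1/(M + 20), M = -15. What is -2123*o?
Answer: -2123/5 ≈ -424.60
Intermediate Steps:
o = 1/5 (o = 1/(-15 + 20) = 1/5 ≈ 0.20000)
-2123*o = -2123*1/5 = -2123/5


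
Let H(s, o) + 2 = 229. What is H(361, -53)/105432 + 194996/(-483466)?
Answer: -10224535745/25486393656 ≈ -0.40118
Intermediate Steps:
H(s, o) = 227 (H(s, o) = -2 + 229 = 227)
H(361, -53)/105432 + 194996/(-483466) = 227/105432 + 194996/(-483466) = 227*(1/105432) + 194996*(-1/483466) = 227/105432 - 97498/241733 = -10224535745/25486393656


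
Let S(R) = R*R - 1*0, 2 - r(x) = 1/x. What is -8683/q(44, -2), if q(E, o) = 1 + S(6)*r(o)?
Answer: -8683/91 ≈ -95.418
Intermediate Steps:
r(x) = 2 - 1/x
S(R) = R² (S(R) = R² + 0 = R²)
q(E, o) = 73 - 36/o (q(E, o) = 1 + 6²*(2 - 1/o) = 1 + 36*(2 - 1/o) = 1 + (72 - 36/o) = 73 - 36/o)
-8683/q(44, -2) = -8683/(73 - 36/(-2)) = -8683/(73 - 36*(-½)) = -8683/(73 + 18) = -8683/91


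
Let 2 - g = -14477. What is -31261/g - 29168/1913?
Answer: -482125765/27698327 ≈ -17.406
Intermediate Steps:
g = 14479 (g = 2 - 1*(-14477) = 2 + 14477 = 14479)
-31261/g - 29168/1913 = -31261/14479 - 29168/1913 = -482125765/27698327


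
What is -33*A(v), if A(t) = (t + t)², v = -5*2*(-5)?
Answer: -330000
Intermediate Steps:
v = 50 (v = -10*(-5) = 50)
A(t) = 4*t² (A(t) = (2*t)² = 4*t²)
-33*A(v) = -132*50² = -132*2500 = -33*10000 = -330000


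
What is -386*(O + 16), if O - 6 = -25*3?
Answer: 20458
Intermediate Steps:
O = -69 (O = 6 - 25*3 = 6 - 75 = -69)
-386*(O + 16) = -386*(-69 + 16) = -386*(-53) = 20458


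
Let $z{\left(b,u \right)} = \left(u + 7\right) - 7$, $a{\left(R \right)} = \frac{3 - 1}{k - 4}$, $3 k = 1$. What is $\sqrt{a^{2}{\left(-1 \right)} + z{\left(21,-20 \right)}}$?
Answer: $\frac{4 i \sqrt{149}}{11} \approx 4.4388 i$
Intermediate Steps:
$k = \frac{1}{3}$ ($k = \frac{1}{3} \cdot 1 = \frac{1}{3} \approx 0.33333$)
$a{\left(R \right)} = - \frac{6}{11}$ ($a{\left(R \right)} = \frac{3 - 1}{\frac{1}{3} - 4} = \frac{2}{- \frac{11}{3}} = 2 \left(- \frac{3}{11}\right) = - \frac{6}{11}$)
$z{\left(b,u \right)} = u$ ($z{\left(b,u \right)} = \left(7 + u\right) - 7 = u$)
$\sqrt{a^{2}{\left(-1 \right)} + z{\left(21,-20 \right)}} = \sqrt{\left(- \frac{6}{11}\right)^{2} - 20} = \sqrt{\frac{36}{121} - 20} = \sqrt{- \frac{2384}{121}} = \frac{4 i \sqrt{149}}{11}$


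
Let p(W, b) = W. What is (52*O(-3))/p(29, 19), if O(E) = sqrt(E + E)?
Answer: 52*I*sqrt(6)/29 ≈ 4.3922*I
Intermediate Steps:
O(E) = sqrt(2)*sqrt(E) (O(E) = sqrt(2*E) = sqrt(2)*sqrt(E))
(52*O(-3))/p(29, 19) = (52*(sqrt(2)*sqrt(-3)))/29 = (52*(sqrt(2)*(I*sqrt(3))))*(1/29) = (52*(I*sqrt(6)))*(1/29) = (52*I*sqrt(6))*(1/29) = 52*I*sqrt(6)/29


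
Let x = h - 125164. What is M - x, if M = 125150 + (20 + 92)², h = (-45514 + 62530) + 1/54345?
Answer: 13360283489/54345 ≈ 2.4584e+5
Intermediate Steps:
h = 924734521/54345 (h = 17016 + 1/54345 = 924734521/54345 ≈ 17016.)
M = 137694 (M = 125150 + 112² = 125150 + 12544 = 137694)
x = -5877303059/54345 (x = 924734521/54345 - 125164 = -5877303059/54345 ≈ -1.0815e+5)
M - x = 137694 - 1*(-5877303059/54345) = 137694 + 5877303059/54345 = 13360283489/54345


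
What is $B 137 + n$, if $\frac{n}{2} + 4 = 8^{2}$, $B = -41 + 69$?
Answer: $3956$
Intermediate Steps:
$B = 28$
$n = 120$ ($n = -8 + 2 \cdot 8^{2} = -8 + 2 \cdot 64 = -8 + 128 = 120$)
$B 137 + n = 28 \cdot 137 + 120 = 3836 + 120 = 3956$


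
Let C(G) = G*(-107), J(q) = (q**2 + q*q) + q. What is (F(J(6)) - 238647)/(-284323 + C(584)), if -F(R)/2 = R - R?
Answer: 238647/346811 ≈ 0.68812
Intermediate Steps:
J(q) = q + 2*q**2 (J(q) = (q**2 + q**2) + q = 2*q**2 + q = q + 2*q**2)
F(R) = 0 (F(R) = -2*(R - R) = -2*0 = 0)
C(G) = -107*G
(F(J(6)) - 238647)/(-284323 + C(584)) = (0 - 238647)/(-284323 - 107*584) = -238647/(-284323 - 62488) = -238647/(-346811) = -238647*(-1/346811) = 238647/346811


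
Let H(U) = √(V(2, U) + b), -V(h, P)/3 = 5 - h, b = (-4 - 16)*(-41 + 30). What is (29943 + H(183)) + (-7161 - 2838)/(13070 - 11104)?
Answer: 58857939/1966 + √211 ≈ 29952.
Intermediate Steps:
b = 220 (b = -20*(-11) = 220)
V(h, P) = -15 + 3*h (V(h, P) = -3*(5 - h) = -15 + 3*h)
H(U) = √211 (H(U) = √((-15 + 3*2) + 220) = √((-15 + 6) + 220) = √(-9 + 220) = √211)
(29943 + H(183)) + (-7161 - 2838)/(13070 - 11104) = (29943 + √211) + (-7161 - 2838)/(13070 - 11104) = (29943 + √211) - 9999/1966 = 58857939/1966 + √211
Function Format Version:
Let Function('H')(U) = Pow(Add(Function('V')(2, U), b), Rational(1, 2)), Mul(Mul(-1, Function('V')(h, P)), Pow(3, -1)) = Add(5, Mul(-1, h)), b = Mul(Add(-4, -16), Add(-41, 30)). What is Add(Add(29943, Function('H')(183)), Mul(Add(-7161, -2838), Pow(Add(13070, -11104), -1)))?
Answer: Add(Rational(58857939, 1966), Pow(211, Rational(1, 2))) ≈ 29952.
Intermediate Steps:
b = 220 (b = Mul(-20, -11) = 220)
Function('V')(h, P) = Add(-15, Mul(3, h)) (Function('V')(h, P) = Mul(-3, Add(5, Mul(-1, h))) = Add(-15, Mul(3, h)))
Function('H')(U) = Pow(211, Rational(1, 2)) (Function('H')(U) = Pow(Add(Add(-15, Mul(3, 2)), 220), Rational(1, 2)) = Pow(Add(Add(-15, 6), 220), Rational(1, 2)) = Pow(Add(-9, 220), Rational(1, 2)) = Pow(211, Rational(1, 2)))
Add(Add(29943, Function('H')(183)), Mul(Add(-7161, -2838), Pow(Add(13070, -11104), -1))) = Add(Add(29943, Pow(211, Rational(1, 2))), Mul(Add(-7161, -2838), Pow(Add(13070, -11104), -1))) = Add(Add(29943, Pow(211, Rational(1, 2))), Mul(-9999, Pow(1966, -1))) = Add(Add(29943, Pow(211, Rational(1, 2))), Mul(-9999, Rational(1, 1966))) = Add(Add(29943, Pow(211, Rational(1, 2))), Rational(-9999, 1966)) = Add(Rational(58857939, 1966), Pow(211, Rational(1, 2)))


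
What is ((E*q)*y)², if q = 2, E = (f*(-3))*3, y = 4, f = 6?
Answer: 186624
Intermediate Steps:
E = -54 (E = (6*(-3))*3 = -18*3 = -54)
((E*q)*y)² = (-54*2*4)² = (-108*4)² = (-432)² = 186624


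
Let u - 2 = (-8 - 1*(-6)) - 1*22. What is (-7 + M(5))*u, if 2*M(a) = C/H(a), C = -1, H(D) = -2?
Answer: 297/2 ≈ 148.50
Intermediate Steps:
u = -22 (u = 2 + ((-8 - 1*(-6)) - 1*22) = 2 + ((-8 + 6) - 22) = 2 + (-2 - 22) = 2 - 24 = -22)
M(a) = 1/4 (M(a) = (-1/(-2))/2 = (-1*(-1/2))/2 = (1/2)*(1/2) = 1/4)
(-7 + M(5))*u = (-7 + 1/4)*(-22) = -27/4*(-22) = 297/2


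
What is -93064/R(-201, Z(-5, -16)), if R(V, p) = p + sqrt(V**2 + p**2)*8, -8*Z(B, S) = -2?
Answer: 372256/41370687 - 2978048*sqrt(646417)/41370687 ≈ -57.867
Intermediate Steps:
Z(B, S) = 1/4 (Z(B, S) = -1/8*(-2) = 1/4)
R(V, p) = p + 8*sqrt(V**2 + p**2)
-93064/R(-201, Z(-5, -16)) = -93064/(1/4 + 8*sqrt((-201)**2 + (1/4)**2)) = -93064/(1/4 + 8*sqrt(40401 + 1/16)) = -93064/(1/4 + 8*sqrt(646417/16)) = -93064/(1/4 + 8*(sqrt(646417)/4)) = -93064/(1/4 + 2*sqrt(646417))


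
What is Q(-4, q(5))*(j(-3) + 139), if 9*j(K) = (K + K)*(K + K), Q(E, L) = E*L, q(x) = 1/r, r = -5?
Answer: 572/5 ≈ 114.40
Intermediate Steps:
q(x) = -⅕ (q(x) = 1/(-5) = -⅕)
j(K) = 4*K²/9 (j(K) = ((K + K)*(K + K))/9 = ((2*K)*(2*K))/9 = (4*K²)/9 = 4*K²/9)
Q(-4, q(5))*(j(-3) + 139) = (-4*(-⅕))*((4/9)*(-3)² + 139) = 4*((4/9)*9 + 139)/5 = 4*(4 + 139)/5 = (⅘)*143 = 572/5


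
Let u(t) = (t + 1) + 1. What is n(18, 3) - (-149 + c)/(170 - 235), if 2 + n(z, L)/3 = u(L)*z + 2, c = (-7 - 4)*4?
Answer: 17357/65 ≈ 267.03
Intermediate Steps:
u(t) = 2 + t (u(t) = (1 + t) + 1 = 2 + t)
c = -44 (c = -11*4 = -44)
n(z, L) = 3*z*(2 + L) (n(z, L) = -6 + 3*((2 + L)*z + 2) = -6 + 3*(z*(2 + L) + 2) = -6 + 3*(2 + z*(2 + L)) = -6 + (6 + 3*z*(2 + L)) = 3*z*(2 + L))
n(18, 3) - (-149 + c)/(170 - 235) = 3*18*(2 + 3) - (-149 - 44)/(170 - 235) = 3*18*5 - (-193)/(-65) = 270 - (-193)*(-1)/65 = 270 - 1*193/65 = 270 - 193/65 = 17357/65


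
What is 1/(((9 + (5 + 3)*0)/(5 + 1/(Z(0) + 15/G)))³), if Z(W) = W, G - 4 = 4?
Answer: 571787/2460375 ≈ 0.23240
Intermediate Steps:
G = 8 (G = 4 + 4 = 8)
1/(((9 + (5 + 3)*0)/(5 + 1/(Z(0) + 15/G)))³) = 1/(((9 + (5 + 3)*0)/(5 + 1/(0 + 15/8)))³) = 1/(((9 + 8*0)/(5 + 1/(0 + 15*(⅛))))³) = 1/(((9 + 0)/(5 + 1/(0 + 15/8)))³) = 1/((9/(5 + 1/(15/8)))³) = 1/((9/(5 + 8/15))³) = 1/((9/(83/15))³) = 1/((9*(15/83))³) = 1/((135/83)³) = 1/(2460375/571787) = 571787/2460375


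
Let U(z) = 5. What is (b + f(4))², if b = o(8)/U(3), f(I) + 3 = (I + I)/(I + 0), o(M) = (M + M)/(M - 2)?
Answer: 49/225 ≈ 0.21778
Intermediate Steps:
o(M) = 2*M/(-2 + M) (o(M) = (2*M)/(-2 + M) = 2*M/(-2 + M))
f(I) = -1 (f(I) = -3 + (I + I)/(I + 0) = -3 + (2*I)/I = -3 + 2 = -1)
b = 8/15 (b = (2*8/(-2 + 8))/5 = (2*8/6)*(⅕) = (2*8*(⅙))*(⅕) = (8/3)*(⅕) = 8/15 ≈ 0.53333)
(b + f(4))² = (8/15 - 1)² = (-7/15)² = 49/225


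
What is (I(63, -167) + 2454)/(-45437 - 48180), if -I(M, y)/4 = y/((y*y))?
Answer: -409822/15634039 ≈ -0.026213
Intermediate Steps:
I(M, y) = -4/y (I(M, y) = -4*y/(y*y) = -4*y/(y²) = -4*y/y² = -4/y)
(I(63, -167) + 2454)/(-45437 - 48180) = (-4/(-167) + 2454)/(-45437 - 48180) = (-4*(-1/167) + 2454)/(-93617) = (4/167 + 2454)*(-1/93617) = (409822/167)*(-1/93617) = -409822/15634039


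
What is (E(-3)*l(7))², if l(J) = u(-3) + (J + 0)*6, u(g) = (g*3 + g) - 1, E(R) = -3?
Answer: 7569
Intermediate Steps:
u(g) = -1 + 4*g (u(g) = (3*g + g) - 1 = 4*g - 1 = -1 + 4*g)
l(J) = -13 + 6*J (l(J) = (-1 + 4*(-3)) + (J + 0)*6 = (-1 - 12) + J*6 = -13 + 6*J)
(E(-3)*l(7))² = (-3*(-13 + 6*7))² = (-3*(-13 + 42))² = (-3*29)² = (-87)² = 7569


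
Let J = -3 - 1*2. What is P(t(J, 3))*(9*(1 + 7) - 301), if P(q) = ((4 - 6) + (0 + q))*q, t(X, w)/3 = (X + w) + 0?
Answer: -10992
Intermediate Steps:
J = -5 (J = -3 - 2 = -5)
t(X, w) = 3*X + 3*w (t(X, w) = 3*((X + w) + 0) = 3*(X + w) = 3*X + 3*w)
P(q) = q*(-2 + q) (P(q) = (-2 + q)*q = q*(-2 + q))
P(t(J, 3))*(9*(1 + 7) - 301) = ((3*(-5) + 3*3)*(-2 + (3*(-5) + 3*3)))*(9*(1 + 7) - 301) = ((-15 + 9)*(-2 + (-15 + 9)))*(9*8 - 301) = (-6*(-2 - 6))*(72 - 301) = -6*(-8)*(-229) = 48*(-229) = -10992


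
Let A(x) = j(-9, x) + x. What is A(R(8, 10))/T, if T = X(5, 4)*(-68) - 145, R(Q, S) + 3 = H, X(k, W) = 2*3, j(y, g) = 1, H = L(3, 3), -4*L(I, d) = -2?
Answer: 3/1106 ≈ 0.0027125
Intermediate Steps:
L(I, d) = ½ (L(I, d) = -¼*(-2) = ½)
H = ½ ≈ 0.50000
X(k, W) = 6
R(Q, S) = -5/2 (R(Q, S) = -3 + ½ = -5/2)
A(x) = 1 + x
T = -553 (T = 6*(-68) - 145 = -408 - 145 = -553)
A(R(8, 10))/T = (1 - 5/2)/(-553) = -3/2*(-1/553) = 3/1106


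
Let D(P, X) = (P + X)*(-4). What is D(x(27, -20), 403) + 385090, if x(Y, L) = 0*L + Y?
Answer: 383370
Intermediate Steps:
x(Y, L) = Y (x(Y, L) = 0 + Y = Y)
D(P, X) = -4*P - 4*X
D(x(27, -20), 403) + 385090 = (-4*27 - 4*403) + 385090 = (-108 - 1612) + 385090 = -1720 + 385090 = 383370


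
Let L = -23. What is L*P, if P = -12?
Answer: 276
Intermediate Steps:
L*P = -23*(-12) = 276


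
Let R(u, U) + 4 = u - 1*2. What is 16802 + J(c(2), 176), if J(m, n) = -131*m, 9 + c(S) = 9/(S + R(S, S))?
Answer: 37141/2 ≈ 18571.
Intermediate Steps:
R(u, U) = -6 + u (R(u, U) = -4 + (u - 1*2) = -4 + (u - 2) = -4 + (-2 + u) = -6 + u)
c(S) = -9 + 9/(-6 + 2*S) (c(S) = -9 + 9/(S + (-6 + S)) = -9 + 9/(-6 + 2*S))
16802 + J(c(2), 176) = 16802 - 1179*(7 - 2*2)/(2*(-3 + 2)) = 16802 - 1179*(7 - 4)/(2*(-1)) = 16802 - 1179*(-1)*3/2 = 16802 - 131*(-27/2) = 16802 + 3537/2 = 37141/2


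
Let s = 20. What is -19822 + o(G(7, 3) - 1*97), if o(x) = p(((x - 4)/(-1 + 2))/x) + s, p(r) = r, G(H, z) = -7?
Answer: -514825/26 ≈ -19801.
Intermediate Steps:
o(x) = 20 + (-4 + x)/x (o(x) = ((x - 4)/(-1 + 2))/x + 20 = ((-4 + x)/1)/x + 20 = ((-4 + x)*1)/x + 20 = (-4 + x)/x + 20 = 20 + (-4 + x)/x)
-19822 + o(G(7, 3) - 1*97) = -19822 + (21 - 4/(-7 - 1*97)) = -19822 + (21 - 4/(-7 - 97)) = -19822 + (21 - 4/(-104)) = -19822 + (21 - 4*(-1/104)) = -19822 + (21 + 1/26) = -19822 + 547/26 = -514825/26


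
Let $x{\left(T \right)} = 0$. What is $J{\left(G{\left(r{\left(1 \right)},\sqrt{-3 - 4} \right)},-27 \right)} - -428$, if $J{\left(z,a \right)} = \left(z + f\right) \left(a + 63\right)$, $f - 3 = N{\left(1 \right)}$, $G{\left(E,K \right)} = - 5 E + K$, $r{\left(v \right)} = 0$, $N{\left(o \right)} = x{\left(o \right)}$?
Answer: $536 + 36 i \sqrt{7} \approx 536.0 + 95.247 i$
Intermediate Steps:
$N{\left(o \right)} = 0$
$G{\left(E,K \right)} = K - 5 E$
$f = 3$ ($f = 3 + 0 = 3$)
$J{\left(z,a \right)} = \left(3 + z\right) \left(63 + a\right)$ ($J{\left(z,a \right)} = \left(z + 3\right) \left(a + 63\right) = \left(3 + z\right) \left(63 + a\right)$)
$J{\left(G{\left(r{\left(1 \right)},\sqrt{-3 - 4} \right)},-27 \right)} - -428 = \left(189 + 3 \left(-27\right) + 63 \left(\sqrt{-3 - 4} - 0\right) - 27 \left(\sqrt{-3 - 4} - 0\right)\right) - -428 = \left(189 - 81 + 63 \left(\sqrt{-7} + 0\right) - 27 \left(\sqrt{-7} + 0\right)\right) + 428 = \left(189 - 81 + 63 \left(i \sqrt{7} + 0\right) - 27 \left(i \sqrt{7} + 0\right)\right) + 428 = \left(189 - 81 + 63 i \sqrt{7} - 27 i \sqrt{7}\right) + 428 = \left(108 + 36 i \sqrt{7}\right) + 428 = 536 + 36 i \sqrt{7}$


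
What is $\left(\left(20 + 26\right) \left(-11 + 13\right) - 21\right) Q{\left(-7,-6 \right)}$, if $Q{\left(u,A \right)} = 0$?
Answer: $0$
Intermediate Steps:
$\left(\left(20 + 26\right) \left(-11 + 13\right) - 21\right) Q{\left(-7,-6 \right)} = \left(\left(20 + 26\right) \left(-11 + 13\right) - 21\right) 0 = \left(46 \cdot 2 - 21\right) 0 = \left(92 - 21\right) 0 = 71 \cdot 0 = 0$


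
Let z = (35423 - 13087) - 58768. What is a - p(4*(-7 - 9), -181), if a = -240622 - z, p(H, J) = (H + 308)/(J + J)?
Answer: -36958268/181 ≈ -2.0419e+5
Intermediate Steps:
z = -36432 (z = 22336 - 58768 = -36432)
p(H, J) = (308 + H)/(2*J) (p(H, J) = (308 + H)/((2*J)) = (308 + H)*(1/(2*J)) = (308 + H)/(2*J))
a = -204190 (a = -240622 - 1*(-36432) = -240622 + 36432 = -204190)
a - p(4*(-7 - 9), -181) = -204190 - (308 + 4*(-7 - 9))/(2*(-181)) = -204190 - (-1)*(308 + 4*(-16))/(2*181) = -204190 - (-1)*(308 - 64)/(2*181) = -204190 - (-1)*244/(2*181) = -204190 - 1*(-122/181) = -204190 + 122/181 = -36958268/181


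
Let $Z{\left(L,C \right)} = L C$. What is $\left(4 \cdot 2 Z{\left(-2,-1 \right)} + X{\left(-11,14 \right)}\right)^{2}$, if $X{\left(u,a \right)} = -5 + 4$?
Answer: $225$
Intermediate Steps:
$Z{\left(L,C \right)} = C L$
$X{\left(u,a \right)} = -1$
$\left(4 \cdot 2 Z{\left(-2,-1 \right)} + X{\left(-11,14 \right)}\right)^{2} = \left(4 \cdot 2 \left(\left(-1\right) \left(-2\right)\right) - 1\right)^{2} = \left(8 \cdot 2 - 1\right)^{2} = \left(16 - 1\right)^{2} = 15^{2} = 225$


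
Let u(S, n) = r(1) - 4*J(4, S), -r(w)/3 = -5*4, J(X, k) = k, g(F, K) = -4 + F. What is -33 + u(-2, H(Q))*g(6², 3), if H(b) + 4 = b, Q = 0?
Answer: 2143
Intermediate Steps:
H(b) = -4 + b
r(w) = 60 (r(w) = -(-15)*4 = -3*(-20) = 60)
u(S, n) = 60 - 4*S
-33 + u(-2, H(Q))*g(6², 3) = -33 + (60 - 4*(-2))*(-4 + 6²) = -33 + (60 + 8)*(-4 + 36) = -33 + 68*32 = -33 + 2176 = 2143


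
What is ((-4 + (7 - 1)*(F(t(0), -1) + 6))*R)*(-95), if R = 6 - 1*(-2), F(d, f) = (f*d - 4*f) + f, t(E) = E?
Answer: -38000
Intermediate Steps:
F(d, f) = -3*f + d*f (F(d, f) = (d*f - 4*f) + f = (-4*f + d*f) + f = -3*f + d*f)
R = 8 (R = 6 + 2 = 8)
((-4 + (7 - 1)*(F(t(0), -1) + 6))*R)*(-95) = ((-4 + (7 - 1)*(-(-3 + 0) + 6))*8)*(-95) = ((-4 + 6*(-1*(-3) + 6))*8)*(-95) = ((-4 + 6*(3 + 6))*8)*(-95) = ((-4 + 6*9)*8)*(-95) = ((-4 + 54)*8)*(-95) = (50*8)*(-95) = 400*(-95) = -38000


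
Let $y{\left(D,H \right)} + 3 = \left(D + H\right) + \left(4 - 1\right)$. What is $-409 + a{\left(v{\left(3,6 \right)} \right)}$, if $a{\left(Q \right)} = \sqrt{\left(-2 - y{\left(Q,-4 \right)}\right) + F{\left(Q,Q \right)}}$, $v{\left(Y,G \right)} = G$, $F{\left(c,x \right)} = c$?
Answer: $-409 + \sqrt{2} \approx -407.59$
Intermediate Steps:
$y{\left(D,H \right)} = D + H$ ($y{\left(D,H \right)} = -3 + \left(\left(D + H\right) + \left(4 - 1\right)\right) = -3 + \left(\left(D + H\right) + 3\right) = -3 + \left(3 + D + H\right) = D + H$)
$a{\left(Q \right)} = \sqrt{2}$ ($a{\left(Q \right)} = \sqrt{\left(-2 - \left(Q - 4\right)\right) + Q} = \sqrt{\left(-2 - \left(-4 + Q\right)\right) + Q} = \sqrt{\left(2 - Q\right) + Q} = \sqrt{2}$)
$-409 + a{\left(v{\left(3,6 \right)} \right)} = -409 + \sqrt{2}$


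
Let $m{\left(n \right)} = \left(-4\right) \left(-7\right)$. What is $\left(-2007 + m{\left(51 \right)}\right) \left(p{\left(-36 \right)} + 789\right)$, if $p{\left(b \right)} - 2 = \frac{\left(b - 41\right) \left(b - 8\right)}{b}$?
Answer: $- \frac{12412288}{9} \approx -1.3791 \cdot 10^{6}$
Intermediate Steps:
$m{\left(n \right)} = 28$
$p{\left(b \right)} = 2 + \frac{\left(-41 + b\right) \left(-8 + b\right)}{b}$ ($p{\left(b \right)} = 2 + \frac{\left(b - 41\right) \left(b - 8\right)}{b} = 2 + \frac{\left(-41 + b\right) \left(-8 + b\right)}{b}$)
$\left(-2007 + m{\left(51 \right)}\right) \left(p{\left(-36 \right)} + 789\right) = \left(-2007 + 28\right) \left(\left(-47 - 36 + \frac{328}{-36}\right) + 789\right) = - 1979 \left(\left(-47 - 36 + 328 \left(- \frac{1}{36}\right)\right) + 789\right) = - 1979 \left(\left(-47 - 36 - \frac{82}{9}\right) + 789\right) = - 1979 \left(- \frac{829}{9} + 789\right) = \left(-1979\right) \frac{6272}{9} = - \frac{12412288}{9}$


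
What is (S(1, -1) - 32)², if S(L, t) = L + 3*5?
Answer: 256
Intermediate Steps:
S(L, t) = 15 + L (S(L, t) = L + 15 = 15 + L)
(S(1, -1) - 32)² = ((15 + 1) - 32)² = (16 - 32)² = (-16)² = 256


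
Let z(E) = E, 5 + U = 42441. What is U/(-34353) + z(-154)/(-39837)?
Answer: -80249170/65167641 ≈ -1.2314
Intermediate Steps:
U = 42436 (U = -5 + 42441 = 42436)
U/(-34353) + z(-154)/(-39837) = 42436/(-34353) - 154/(-39837) = 42436*(-1/34353) - 154*(-1/39837) = -42436/34353 + 22/5691 = -80249170/65167641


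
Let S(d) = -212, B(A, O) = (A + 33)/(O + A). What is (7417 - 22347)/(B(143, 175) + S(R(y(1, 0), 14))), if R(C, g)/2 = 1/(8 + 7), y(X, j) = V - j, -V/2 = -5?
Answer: 237387/3362 ≈ 70.609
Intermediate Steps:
V = 10 (V = -2*(-5) = 10)
B(A, O) = (33 + A)/(A + O)
y(X, j) = 10 - j
R(C, g) = 2/15 (R(C, g) = 2/(8 + 7) = 2/15)
(7417 - 22347)/(B(143, 175) + S(R(y(1, 0), 14))) = (7417 - 22347)/((33 + 143)/(143 + 175) - 212) = -14930/(176/318 - 212) = -14930/((1/318)*176 - 212) = -14930/(88/159 - 212) = -14930/(-33620/159) = -14930*(-159/33620) = 237387/3362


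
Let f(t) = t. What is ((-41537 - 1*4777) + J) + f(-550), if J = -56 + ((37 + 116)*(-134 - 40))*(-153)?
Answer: 4026246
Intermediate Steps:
J = 4073110 (J = -56 + (153*(-174))*(-153) = -56 - 26622*(-153) = -56 + 4073166 = 4073110)
((-41537 - 1*4777) + J) + f(-550) = ((-41537 - 1*4777) + 4073110) - 550 = ((-41537 - 4777) + 4073110) - 550 = (-46314 + 4073110) - 550 = 4026796 - 550 = 4026246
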